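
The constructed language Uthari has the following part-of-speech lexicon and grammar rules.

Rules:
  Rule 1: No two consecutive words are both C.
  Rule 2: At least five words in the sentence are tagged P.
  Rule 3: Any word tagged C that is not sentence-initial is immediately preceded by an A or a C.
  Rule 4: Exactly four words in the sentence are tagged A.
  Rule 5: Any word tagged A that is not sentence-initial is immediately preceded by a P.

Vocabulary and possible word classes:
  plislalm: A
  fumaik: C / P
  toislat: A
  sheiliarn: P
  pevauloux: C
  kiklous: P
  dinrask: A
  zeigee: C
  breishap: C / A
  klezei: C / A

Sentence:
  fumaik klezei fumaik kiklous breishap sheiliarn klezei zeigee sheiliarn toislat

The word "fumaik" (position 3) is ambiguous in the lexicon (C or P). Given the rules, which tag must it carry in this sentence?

P

Candidates per position — 1:fumaik {C,P}; 2:klezei {C,A}; 3:fumaik {C,P}; 4:kiklous {P}; 5:breishap {C,A}; 6:sheiliarn {P}; 7:klezei {C,A}; 8:zeigee {C}; 9:sheiliarn {P}; 10:toislat {A}.
Position 1: C is ruled out by rule 2; that leaves P.
Position 2: C is ruled out by rule 3; that leaves A.
Position 3: C is ruled out by rule 2; that leaves P.
Position 5: C is ruled out by rule 3; that leaves A.
Position 7: C is ruled out by rule 1; that leaves A.
The only consistent sequence is: P A P P A P A C P A.
Rule-by-rule: rule 1 holds; rule 2 holds; rule 3 holds; rule 4 holds; rule 5 holds.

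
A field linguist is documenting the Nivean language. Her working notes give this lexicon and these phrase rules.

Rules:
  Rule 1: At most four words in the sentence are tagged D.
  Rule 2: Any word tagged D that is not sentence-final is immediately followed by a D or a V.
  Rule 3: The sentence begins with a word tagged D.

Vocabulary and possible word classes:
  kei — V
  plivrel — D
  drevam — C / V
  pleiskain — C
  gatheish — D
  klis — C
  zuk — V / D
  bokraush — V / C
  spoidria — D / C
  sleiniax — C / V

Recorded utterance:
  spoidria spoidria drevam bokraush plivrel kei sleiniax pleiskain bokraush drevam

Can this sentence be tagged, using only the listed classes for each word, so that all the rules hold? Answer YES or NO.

YES

Candidates per position — 1:spoidria {D,C}; 2:spoidria {D,C}; 3:drevam {C,V}; 4:bokraush {V,C}; 5:plivrel {D}; 6:kei {V}; 7:sleiniax {C,V}; 8:pleiskain {C}; 9:bokraush {V,C}; 10:drevam {C,V}.
One satisfying assignment: D D V V D V V C C V.
Checking: rule 1 satisfied; rule 2 satisfied; rule 3 satisfied.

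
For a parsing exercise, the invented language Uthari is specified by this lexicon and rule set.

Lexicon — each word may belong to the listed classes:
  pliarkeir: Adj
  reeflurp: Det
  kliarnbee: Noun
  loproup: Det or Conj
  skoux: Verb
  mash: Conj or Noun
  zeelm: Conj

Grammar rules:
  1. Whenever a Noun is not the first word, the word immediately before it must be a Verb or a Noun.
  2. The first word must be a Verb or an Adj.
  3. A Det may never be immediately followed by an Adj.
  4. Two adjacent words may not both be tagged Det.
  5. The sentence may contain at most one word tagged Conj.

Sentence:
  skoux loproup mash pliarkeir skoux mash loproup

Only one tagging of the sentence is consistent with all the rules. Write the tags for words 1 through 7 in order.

Verb Det Conj Adj Verb Noun Det

Candidates per position — 1:skoux {Verb}; 2:loproup {Det,Conj}; 3:mash {Conj,Noun}; 4:pliarkeir {Adj}; 5:skoux {Verb}; 6:mash {Conj,Noun}; 7:loproup {Det,Conj}.
At position 3, choosing Noun makes rule 1 impossible to satisfy; hence Conj.
At position 6, choosing Conj makes rule 5 impossible to satisfy; hence Noun.
At position 7, choosing Conj makes rule 5 impossible to satisfy; hence Det.
At position 2, choosing Conj makes rule 5 impossible to satisfy; hence Det.
The unique satisfying tagging is: Verb Det Conj Adj Verb Noun Det.
Checking: rule 1 ok; rule 2 ok; rule 3 ok; rule 4 ok; rule 5 ok.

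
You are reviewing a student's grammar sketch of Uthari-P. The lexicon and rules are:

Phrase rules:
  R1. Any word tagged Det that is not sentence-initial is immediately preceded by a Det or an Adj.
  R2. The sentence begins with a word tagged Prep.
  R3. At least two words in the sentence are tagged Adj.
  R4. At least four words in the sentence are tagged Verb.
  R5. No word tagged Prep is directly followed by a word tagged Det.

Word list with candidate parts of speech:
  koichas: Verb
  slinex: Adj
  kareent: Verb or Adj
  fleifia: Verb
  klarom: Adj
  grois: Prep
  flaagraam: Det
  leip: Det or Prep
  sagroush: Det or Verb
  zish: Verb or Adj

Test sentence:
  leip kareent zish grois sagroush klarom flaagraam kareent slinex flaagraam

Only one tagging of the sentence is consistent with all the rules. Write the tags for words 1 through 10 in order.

Prep Verb Verb Prep Verb Adj Det Verb Adj Det

Candidates per position — 1:leip {Det,Prep}; 2:kareent {Verb,Adj}; 3:zish {Verb,Adj}; 4:grois {Prep}; 5:sagroush {Det,Verb}; 6:klarom {Adj}; 7:flaagraam {Det}; 8:kareent {Verb,Adj}; 9:slinex {Adj}; 10:flaagraam {Det}.
At position 1, choosing Det makes rule 2 impossible to satisfy; hence Prep.
At position 2, choosing Adj makes rule 4 impossible to satisfy; hence Verb.
At position 3, choosing Adj makes rule 4 impossible to satisfy; hence Verb.
At position 5, choosing Det makes rule 1 impossible to satisfy; hence Verb.
At position 8, choosing Adj makes rule 4 impossible to satisfy; hence Verb.
The only consistent sequence is: Prep Verb Verb Prep Verb Adj Det Verb Adj Det.
Checking: rule 1 holds; rule 2 holds; rule 3 holds; rule 4 holds; rule 5 holds.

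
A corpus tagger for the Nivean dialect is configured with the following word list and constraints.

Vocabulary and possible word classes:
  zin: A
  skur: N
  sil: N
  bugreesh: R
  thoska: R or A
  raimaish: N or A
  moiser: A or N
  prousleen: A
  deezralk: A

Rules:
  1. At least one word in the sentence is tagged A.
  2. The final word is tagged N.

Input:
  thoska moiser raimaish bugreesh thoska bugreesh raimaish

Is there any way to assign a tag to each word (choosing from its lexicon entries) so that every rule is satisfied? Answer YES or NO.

Candidates per position — 1:thoska {R,A}; 2:moiser {A,N}; 3:raimaish {N,A}; 4:bugreesh {R}; 5:thoska {R,A}; 6:bugreesh {R}; 7:raimaish {N,A}.
One satisfying assignment: A A A R A R N.
Checking: rule 1 ✓; rule 2 ✓.

YES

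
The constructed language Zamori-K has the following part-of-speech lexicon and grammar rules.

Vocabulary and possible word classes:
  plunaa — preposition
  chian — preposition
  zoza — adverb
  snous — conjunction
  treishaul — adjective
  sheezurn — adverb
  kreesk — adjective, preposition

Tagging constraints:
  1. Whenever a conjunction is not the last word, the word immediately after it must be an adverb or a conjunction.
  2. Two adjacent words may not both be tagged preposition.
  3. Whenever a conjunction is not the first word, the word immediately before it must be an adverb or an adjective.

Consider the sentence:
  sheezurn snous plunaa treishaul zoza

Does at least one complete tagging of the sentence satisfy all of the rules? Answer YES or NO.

Candidates per position — 1:sheezurn {adverb}; 2:snous {conjunction}; 3:plunaa {preposition}; 4:treishaul {adjective}; 5:zoza {adverb}.
Rule 1 cannot be satisfied by any choice of tags from the lexicon.
So there is no consistent tagging.

NO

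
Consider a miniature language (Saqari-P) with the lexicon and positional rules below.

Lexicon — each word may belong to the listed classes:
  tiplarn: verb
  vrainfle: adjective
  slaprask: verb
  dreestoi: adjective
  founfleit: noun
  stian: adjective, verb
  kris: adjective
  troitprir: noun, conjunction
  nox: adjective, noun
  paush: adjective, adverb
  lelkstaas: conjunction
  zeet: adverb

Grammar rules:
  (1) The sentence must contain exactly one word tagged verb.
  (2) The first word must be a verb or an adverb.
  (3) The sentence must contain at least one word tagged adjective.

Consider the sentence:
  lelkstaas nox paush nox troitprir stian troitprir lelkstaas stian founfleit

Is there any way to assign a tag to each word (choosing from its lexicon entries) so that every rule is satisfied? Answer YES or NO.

Candidates per position — 1:lelkstaas {conjunction}; 2:nox {adjective,noun}; 3:paush {adjective,adverb}; 4:nox {adjective,noun}; 5:troitprir {noun,conjunction}; 6:stian {adjective,verb}; 7:troitprir {noun,conjunction}; 8:lelkstaas {conjunction}; 9:stian {adjective,verb}; 10:founfleit {noun}.
Rule 2 cannot be satisfied by any choice of tags from the lexicon.
So there is no consistent tagging.

NO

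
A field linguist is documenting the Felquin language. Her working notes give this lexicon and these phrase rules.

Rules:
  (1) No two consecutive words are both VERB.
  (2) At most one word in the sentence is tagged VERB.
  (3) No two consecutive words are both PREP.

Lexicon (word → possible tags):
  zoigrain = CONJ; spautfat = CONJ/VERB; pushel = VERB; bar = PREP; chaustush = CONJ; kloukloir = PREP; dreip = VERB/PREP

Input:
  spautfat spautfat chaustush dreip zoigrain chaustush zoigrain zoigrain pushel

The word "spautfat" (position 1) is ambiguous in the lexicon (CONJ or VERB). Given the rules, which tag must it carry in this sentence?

Candidates per position — 1:spautfat {CONJ,VERB}; 2:spautfat {CONJ,VERB}; 3:chaustush {CONJ}; 4:dreip {VERB,PREP}; 5:zoigrain {CONJ}; 6:chaustush {CONJ}; 7:zoigrain {CONJ}; 8:zoigrain {CONJ}; 9:pushel {VERB}.
At position 1, choosing VERB makes rule 2 impossible to satisfy; hence CONJ.
At position 2, choosing VERB makes rule 2 impossible to satisfy; hence CONJ.
At position 4, choosing VERB makes rule 2 impossible to satisfy; hence PREP.
The unique satisfying tagging is: CONJ CONJ CONJ PREP CONJ CONJ CONJ CONJ VERB.
Checking: rule 1 ok; rule 2 ok; rule 3 ok.

CONJ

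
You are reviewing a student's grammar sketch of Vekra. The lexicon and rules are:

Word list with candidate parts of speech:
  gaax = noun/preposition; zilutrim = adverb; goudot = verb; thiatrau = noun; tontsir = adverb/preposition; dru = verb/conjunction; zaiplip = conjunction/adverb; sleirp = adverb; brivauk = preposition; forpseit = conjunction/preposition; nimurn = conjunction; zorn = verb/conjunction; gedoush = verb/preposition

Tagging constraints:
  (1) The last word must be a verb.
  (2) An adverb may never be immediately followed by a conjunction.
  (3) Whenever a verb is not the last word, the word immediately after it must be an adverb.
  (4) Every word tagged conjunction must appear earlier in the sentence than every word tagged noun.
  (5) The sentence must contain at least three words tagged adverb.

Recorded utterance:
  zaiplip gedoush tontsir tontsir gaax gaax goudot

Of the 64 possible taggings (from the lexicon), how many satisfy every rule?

Candidates per position — 1:zaiplip {conjunction,adverb}; 2:gedoush {verb,preposition}; 3:tontsir {adverb,preposition}; 4:tontsir {adverb,preposition}; 5:gaax {noun,preposition}; 6:gaax {noun,preposition}; 7:goudot {verb}.
There are 64 candidate sequences in total.
Checking each against the rules leaves 8 sequences.
Count = 8.

8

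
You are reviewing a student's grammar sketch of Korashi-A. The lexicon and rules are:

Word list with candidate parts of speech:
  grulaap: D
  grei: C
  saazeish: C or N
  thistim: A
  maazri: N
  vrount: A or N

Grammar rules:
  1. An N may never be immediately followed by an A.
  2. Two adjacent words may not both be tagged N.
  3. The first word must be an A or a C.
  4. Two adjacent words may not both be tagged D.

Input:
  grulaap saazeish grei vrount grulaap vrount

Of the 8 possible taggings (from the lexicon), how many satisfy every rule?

Candidates per position — 1:grulaap {D}; 2:saazeish {C,N}; 3:grei {C}; 4:vrount {A,N}; 5:grulaap {D}; 6:vrount {A,N}.
There are 8 candidate sequences in total.
Rule 3 cannot be satisfied by any choice of tags from the lexicon.
So there is no consistent tagging.
Count = 0.

0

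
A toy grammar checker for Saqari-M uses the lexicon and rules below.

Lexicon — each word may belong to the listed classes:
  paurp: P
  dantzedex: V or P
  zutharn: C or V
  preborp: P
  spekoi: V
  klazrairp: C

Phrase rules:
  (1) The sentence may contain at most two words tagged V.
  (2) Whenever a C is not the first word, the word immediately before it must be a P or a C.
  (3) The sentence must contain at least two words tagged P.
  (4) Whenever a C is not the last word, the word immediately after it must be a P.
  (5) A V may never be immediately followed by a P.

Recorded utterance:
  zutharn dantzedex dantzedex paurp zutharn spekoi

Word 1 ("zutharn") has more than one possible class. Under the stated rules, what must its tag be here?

C

Candidates per position — 1:zutharn {C,V}; 2:dantzedex {V,P}; 3:dantzedex {V,P}; 4:paurp {P}; 5:zutharn {C,V}; 6:spekoi {V}.
At position 1, choosing V makes rule 5 impossible to satisfy; hence C.
At position 2, choosing V makes rule 4 impossible to satisfy; hence P.
At position 3, choosing V makes rule 5 impossible to satisfy; hence P.
At position 5, choosing C makes rule 4 impossible to satisfy; hence V.
So the tagging must be: C P P P V V.
Verifying each rule — rule 1 satisfied; rule 2 satisfied; rule 3 satisfied; rule 4 satisfied; rule 5 satisfied.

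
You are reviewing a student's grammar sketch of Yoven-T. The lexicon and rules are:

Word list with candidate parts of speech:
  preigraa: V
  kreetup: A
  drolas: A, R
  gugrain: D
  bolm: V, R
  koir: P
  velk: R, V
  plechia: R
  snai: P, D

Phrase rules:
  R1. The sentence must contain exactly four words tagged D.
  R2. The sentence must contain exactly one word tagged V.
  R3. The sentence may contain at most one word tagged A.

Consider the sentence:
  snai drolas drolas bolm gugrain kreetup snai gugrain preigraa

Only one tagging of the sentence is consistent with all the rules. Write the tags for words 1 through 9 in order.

Candidates per position — 1:snai {P,D}; 2:drolas {A,R}; 3:drolas {A,R}; 4:bolm {V,R}; 5:gugrain {D}; 6:kreetup {A}; 7:snai {P,D}; 8:gugrain {D}; 9:preigraa {V}.
At position 1, choosing P makes rule 1 impossible to satisfy; hence D.
At position 2, choosing A makes rule 3 impossible to satisfy; hence R.
At position 3, choosing A makes rule 3 impossible to satisfy; hence R.
At position 4, choosing V makes rule 2 impossible to satisfy; hence R.
At position 7, choosing P makes rule 1 impossible to satisfy; hence D.
So the tagging must be: D R R R D A D D V.
Verifying each rule — rule 1 ok; rule 2 ok; rule 3 ok.

D R R R D A D D V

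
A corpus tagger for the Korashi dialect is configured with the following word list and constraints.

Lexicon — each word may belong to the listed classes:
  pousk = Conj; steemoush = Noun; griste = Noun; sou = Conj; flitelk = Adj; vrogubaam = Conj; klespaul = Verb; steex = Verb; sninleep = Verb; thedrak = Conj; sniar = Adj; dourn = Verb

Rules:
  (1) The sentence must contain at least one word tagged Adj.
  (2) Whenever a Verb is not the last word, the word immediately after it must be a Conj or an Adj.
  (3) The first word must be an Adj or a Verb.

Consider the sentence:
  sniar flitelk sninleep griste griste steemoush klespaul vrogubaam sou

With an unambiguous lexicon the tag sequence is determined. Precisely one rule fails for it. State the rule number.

2

Fixed tagging: Adj Adj Verb Noun Noun Noun Verb Conj Conj.
Rule check: R1 holds, R2 violated, R3 holds.
Only rule 2 fails.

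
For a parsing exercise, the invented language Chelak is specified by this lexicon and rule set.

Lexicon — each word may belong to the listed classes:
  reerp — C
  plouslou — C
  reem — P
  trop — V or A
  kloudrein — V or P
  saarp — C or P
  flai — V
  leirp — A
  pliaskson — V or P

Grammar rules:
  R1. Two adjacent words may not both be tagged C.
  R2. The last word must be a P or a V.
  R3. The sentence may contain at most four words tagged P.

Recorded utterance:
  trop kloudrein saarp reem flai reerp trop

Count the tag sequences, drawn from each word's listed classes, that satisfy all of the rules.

8

Candidates per position — 1:trop {V,A}; 2:kloudrein {V,P}; 3:saarp {C,P}; 4:reem {P}; 5:flai {V}; 6:reerp {C}; 7:trop {V,A}.
There are 16 candidate sequences in total.
Checking each against the rules leaves 8 sequences.
Count = 8.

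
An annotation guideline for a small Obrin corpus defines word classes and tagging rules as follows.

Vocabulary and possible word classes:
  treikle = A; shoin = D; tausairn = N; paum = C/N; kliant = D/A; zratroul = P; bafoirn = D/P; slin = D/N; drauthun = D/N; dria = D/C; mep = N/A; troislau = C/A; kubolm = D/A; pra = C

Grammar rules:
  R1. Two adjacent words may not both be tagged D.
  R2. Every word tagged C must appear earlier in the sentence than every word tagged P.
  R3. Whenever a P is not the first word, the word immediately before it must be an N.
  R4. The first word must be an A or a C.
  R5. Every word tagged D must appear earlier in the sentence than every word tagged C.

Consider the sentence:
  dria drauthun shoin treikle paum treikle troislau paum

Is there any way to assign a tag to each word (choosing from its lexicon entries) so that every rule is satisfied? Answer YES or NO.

Candidates per position — 1:dria {D,C}; 2:drauthun {D,N}; 3:shoin {D}; 4:treikle {A}; 5:paum {C,N}; 6:treikle {A}; 7:troislau {C,A}; 8:paum {C,N}.
Every candidate sequence violates at least one rule; no consistent tagging exists.

NO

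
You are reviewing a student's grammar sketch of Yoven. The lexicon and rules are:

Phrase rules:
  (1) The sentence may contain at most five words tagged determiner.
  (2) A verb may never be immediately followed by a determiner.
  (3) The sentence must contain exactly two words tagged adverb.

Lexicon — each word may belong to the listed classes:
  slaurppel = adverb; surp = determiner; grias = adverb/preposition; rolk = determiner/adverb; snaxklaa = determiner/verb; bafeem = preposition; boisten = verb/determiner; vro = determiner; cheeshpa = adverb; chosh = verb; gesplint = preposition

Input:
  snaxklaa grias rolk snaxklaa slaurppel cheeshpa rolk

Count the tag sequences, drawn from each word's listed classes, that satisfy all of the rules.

4

Candidates per position — 1:snaxklaa {determiner,verb}; 2:grias {adverb,preposition}; 3:rolk {determiner,adverb}; 4:snaxklaa {determiner,verb}; 5:slaurppel {adverb}; 6:cheeshpa {adverb}; 7:rolk {determiner,adverb}.
There are 32 candidate sequences in total.
The sequences that satisfy every rule: determiner preposition determiner determiner adverb adverb determiner; determiner preposition determiner verb adverb adverb determiner; verb preposition determiner determiner adverb adverb determiner; verb preposition determiner verb adverb adverb determiner.
Count = 4.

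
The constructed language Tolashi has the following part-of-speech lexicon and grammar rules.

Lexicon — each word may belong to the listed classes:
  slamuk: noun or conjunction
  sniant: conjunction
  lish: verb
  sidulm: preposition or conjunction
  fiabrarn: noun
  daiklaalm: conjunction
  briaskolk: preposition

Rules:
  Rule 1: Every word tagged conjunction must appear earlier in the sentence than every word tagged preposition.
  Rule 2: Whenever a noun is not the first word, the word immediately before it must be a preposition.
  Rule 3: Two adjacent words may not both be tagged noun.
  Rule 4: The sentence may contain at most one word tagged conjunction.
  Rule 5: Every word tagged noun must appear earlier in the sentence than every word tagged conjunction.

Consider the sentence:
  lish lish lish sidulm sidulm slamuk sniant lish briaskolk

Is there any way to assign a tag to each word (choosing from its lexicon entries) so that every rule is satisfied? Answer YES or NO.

NO

Candidates per position — 1:lish {verb}; 2:lish {verb}; 3:lish {verb}; 4:sidulm {preposition,conjunction}; 5:sidulm {preposition,conjunction}; 6:slamuk {noun,conjunction}; 7:sniant {conjunction}; 8:lish {verb}; 9:briaskolk {preposition}.
Every candidate sequence violates at least one rule; no consistent tagging exists.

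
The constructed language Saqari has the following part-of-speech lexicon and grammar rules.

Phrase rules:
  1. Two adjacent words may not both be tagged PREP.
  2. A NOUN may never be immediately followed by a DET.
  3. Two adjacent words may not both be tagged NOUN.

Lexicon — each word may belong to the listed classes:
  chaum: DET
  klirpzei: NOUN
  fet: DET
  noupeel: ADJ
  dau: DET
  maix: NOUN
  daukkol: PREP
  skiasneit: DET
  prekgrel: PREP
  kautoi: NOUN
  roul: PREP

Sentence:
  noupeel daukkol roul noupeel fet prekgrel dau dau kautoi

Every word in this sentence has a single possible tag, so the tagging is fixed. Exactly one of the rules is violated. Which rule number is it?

Fixed tagging: ADJ PREP PREP ADJ DET PREP DET DET NOUN.
Rule check: R1 violated, R2 holds, R3 holds.
Only rule 1 fails.

1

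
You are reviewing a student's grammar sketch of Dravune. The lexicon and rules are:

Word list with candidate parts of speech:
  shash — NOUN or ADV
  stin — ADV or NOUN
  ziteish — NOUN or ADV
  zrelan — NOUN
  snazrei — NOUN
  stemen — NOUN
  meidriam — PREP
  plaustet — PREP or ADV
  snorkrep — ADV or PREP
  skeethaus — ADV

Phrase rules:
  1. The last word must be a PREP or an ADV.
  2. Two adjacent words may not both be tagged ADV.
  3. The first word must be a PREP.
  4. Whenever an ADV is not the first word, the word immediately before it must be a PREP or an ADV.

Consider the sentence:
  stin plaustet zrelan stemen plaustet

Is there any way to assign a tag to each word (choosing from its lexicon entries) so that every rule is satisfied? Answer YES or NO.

NO

Candidates per position — 1:stin {ADV,NOUN}; 2:plaustet {PREP,ADV}; 3:zrelan {NOUN}; 4:stemen {NOUN}; 5:plaustet {PREP,ADV}.
Rule 3 cannot be satisfied by any choice of tags from the lexicon.
So there is no consistent tagging.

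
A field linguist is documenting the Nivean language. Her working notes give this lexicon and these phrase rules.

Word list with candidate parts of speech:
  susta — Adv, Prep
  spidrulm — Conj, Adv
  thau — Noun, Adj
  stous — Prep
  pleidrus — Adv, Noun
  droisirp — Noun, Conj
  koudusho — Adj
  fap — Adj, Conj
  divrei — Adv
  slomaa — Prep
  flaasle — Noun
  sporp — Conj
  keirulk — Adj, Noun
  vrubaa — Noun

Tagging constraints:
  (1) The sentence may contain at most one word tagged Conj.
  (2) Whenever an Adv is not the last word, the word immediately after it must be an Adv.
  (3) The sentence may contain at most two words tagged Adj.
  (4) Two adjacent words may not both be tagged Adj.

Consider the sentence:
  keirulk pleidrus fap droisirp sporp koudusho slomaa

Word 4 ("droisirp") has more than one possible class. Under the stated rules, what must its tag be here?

Noun

Candidates per position — 1:keirulk {Adj,Noun}; 2:pleidrus {Adv,Noun}; 3:fap {Adj,Conj}; 4:droisirp {Noun,Conj}; 5:sporp {Conj}; 6:koudusho {Adj}; 7:slomaa {Prep}.
Word 2 cannot be Adv — rule 2 would then fail for every completion. It is Noun.
Word 3 cannot be Conj — rule 1 would then fail for every completion. It is Adj.
Word 4 cannot be Conj — rule 1 would then fail for every completion. It is Noun.
Word 1 cannot be Adj — rule 3 would then fail for every completion. It is Noun.
The unique satisfying tagging is: Noun Noun Adj Noun Conj Adj Prep.
Verifying each rule — rule 1 holds; rule 2 holds; rule 3 holds; rule 4 holds.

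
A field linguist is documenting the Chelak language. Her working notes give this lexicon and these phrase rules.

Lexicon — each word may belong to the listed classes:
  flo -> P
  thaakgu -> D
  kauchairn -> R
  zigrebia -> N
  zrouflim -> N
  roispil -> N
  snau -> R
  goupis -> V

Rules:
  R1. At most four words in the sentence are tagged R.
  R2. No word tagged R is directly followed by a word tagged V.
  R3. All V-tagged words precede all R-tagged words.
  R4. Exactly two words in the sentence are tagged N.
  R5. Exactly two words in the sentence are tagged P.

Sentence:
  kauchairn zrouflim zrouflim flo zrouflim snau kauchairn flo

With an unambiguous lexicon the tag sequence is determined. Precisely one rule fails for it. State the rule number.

Fixed tagging: R N N P N R R P.
Rule check: R1 holds, R2 holds, R3 holds, R4 violated, R5 holds.
Only rule 4 fails.

4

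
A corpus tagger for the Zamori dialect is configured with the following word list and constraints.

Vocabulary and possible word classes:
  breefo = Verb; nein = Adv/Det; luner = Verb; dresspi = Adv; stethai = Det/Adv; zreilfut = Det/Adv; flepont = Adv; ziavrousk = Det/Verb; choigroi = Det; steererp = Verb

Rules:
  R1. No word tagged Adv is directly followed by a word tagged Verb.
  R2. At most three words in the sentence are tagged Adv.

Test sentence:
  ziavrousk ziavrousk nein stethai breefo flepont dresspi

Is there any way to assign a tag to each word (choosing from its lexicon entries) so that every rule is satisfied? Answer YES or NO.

Candidates per position — 1:ziavrousk {Det,Verb}; 2:ziavrousk {Det,Verb}; 3:nein {Adv,Det}; 4:stethai {Det,Adv}; 5:breefo {Verb}; 6:flepont {Adv}; 7:dresspi {Adv}.
One satisfying assignment: Det Det Adv Det Verb Adv Adv.
Rule-by-rule: rule 1 satisfied; rule 2 satisfied.

YES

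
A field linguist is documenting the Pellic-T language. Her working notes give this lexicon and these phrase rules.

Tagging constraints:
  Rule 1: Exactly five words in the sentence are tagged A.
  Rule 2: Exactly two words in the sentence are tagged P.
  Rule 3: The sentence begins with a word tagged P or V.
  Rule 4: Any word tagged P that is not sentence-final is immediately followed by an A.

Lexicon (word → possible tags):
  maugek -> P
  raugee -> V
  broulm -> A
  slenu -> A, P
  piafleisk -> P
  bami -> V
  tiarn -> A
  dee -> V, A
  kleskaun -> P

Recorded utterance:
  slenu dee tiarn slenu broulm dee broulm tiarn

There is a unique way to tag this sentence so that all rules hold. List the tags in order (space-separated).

P A A P A V A A

Candidates per position — 1:slenu {A,P}; 2:dee {V,A}; 3:tiarn {A}; 4:slenu {A,P}; 5:broulm {A}; 6:dee {V,A}; 7:broulm {A}; 8:tiarn {A}.
At position 1, choosing A makes rule 2 impossible to satisfy; hence P.
At position 2, choosing V makes rule 4 impossible to satisfy; hence A.
At position 4, choosing A makes rule 1 impossible to satisfy; hence P.
At position 6, choosing A makes rule 1 impossible to satisfy; hence V.
That leaves exactly one tagging: P A A P A V A A.
Checking: rule 1 ok; rule 2 ok; rule 3 ok; rule 4 ok.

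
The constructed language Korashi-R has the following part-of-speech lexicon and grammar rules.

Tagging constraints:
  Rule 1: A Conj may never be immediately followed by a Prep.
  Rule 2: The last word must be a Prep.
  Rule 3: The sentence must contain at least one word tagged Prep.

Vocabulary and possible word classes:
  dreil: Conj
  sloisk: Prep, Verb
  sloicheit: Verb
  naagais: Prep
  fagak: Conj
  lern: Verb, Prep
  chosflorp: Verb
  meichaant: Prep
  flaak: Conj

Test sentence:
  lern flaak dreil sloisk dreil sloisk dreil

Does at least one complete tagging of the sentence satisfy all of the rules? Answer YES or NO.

Candidates per position — 1:lern {Verb,Prep}; 2:flaak {Conj}; 3:dreil {Conj}; 4:sloisk {Prep,Verb}; 5:dreil {Conj}; 6:sloisk {Prep,Verb}; 7:dreil {Conj}.
Rule 2 cannot be satisfied by any choice of tags from the lexicon.
So there is no consistent tagging.

NO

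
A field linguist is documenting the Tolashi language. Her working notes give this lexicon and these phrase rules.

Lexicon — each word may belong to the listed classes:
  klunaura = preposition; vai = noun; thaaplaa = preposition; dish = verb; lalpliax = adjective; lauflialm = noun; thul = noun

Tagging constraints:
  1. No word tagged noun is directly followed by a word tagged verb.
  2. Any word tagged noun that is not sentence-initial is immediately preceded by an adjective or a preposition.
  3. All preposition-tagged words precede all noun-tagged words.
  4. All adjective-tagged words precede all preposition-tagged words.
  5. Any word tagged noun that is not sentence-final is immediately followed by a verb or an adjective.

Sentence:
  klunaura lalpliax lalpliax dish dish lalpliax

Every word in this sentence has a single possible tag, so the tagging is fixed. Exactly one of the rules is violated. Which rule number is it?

4

Fixed tagging: preposition adjective adjective verb verb adjective.
Checking each rule: R1 ok, R2 ok, R3 ok, R4 fails, R5 ok.
Only rule 4 fails.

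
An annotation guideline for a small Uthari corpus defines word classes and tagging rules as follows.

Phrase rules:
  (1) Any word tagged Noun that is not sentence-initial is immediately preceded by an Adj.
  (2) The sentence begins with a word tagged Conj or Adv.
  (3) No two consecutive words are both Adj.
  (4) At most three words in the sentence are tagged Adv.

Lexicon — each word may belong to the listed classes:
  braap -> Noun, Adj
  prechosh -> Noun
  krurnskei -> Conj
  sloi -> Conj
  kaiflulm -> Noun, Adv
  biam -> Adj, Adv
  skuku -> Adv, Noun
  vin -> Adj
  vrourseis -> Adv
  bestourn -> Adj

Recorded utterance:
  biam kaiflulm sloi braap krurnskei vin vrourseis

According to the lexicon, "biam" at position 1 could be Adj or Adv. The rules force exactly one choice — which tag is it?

Adv

Candidates per position — 1:biam {Adj,Adv}; 2:kaiflulm {Noun,Adv}; 3:sloi {Conj}; 4:braap {Noun,Adj}; 5:krurnskei {Conj}; 6:vin {Adj}; 7:vrourseis {Adv}.
Position 1: tagging it Adj would leave rule 2 unsatisfiable, so it must be Adv.
Position 2: tagging it Noun would leave rule 1 unsatisfiable, so it must be Adv.
Position 4: tagging it Noun would leave rule 1 unsatisfiable, so it must be Adj.
The only consistent sequence is: Adv Adv Conj Adj Conj Adj Adv.
Check: rule 1 ok; rule 2 ok; rule 3 ok; rule 4 ok.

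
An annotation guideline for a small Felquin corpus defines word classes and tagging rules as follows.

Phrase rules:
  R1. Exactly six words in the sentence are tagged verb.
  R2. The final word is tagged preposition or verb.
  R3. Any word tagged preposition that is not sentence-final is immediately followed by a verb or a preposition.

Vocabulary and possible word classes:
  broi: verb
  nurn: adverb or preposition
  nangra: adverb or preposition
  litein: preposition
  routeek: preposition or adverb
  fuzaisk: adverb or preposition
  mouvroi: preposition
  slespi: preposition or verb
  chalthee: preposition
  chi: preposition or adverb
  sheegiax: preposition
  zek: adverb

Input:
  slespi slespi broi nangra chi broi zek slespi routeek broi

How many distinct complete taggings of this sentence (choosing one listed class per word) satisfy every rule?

6

Candidates per position — 1:slespi {preposition,verb}; 2:slespi {preposition,verb}; 3:broi {verb}; 4:nangra {adverb,preposition}; 5:chi {preposition,adverb}; 6:broi {verb}; 7:zek {adverb}; 8:slespi {preposition,verb}; 9:routeek {preposition,adverb}; 10:broi {verb}.
There are 64 candidate sequences in total.
Checking each against the rules leaves 6 sequences.
Count = 6.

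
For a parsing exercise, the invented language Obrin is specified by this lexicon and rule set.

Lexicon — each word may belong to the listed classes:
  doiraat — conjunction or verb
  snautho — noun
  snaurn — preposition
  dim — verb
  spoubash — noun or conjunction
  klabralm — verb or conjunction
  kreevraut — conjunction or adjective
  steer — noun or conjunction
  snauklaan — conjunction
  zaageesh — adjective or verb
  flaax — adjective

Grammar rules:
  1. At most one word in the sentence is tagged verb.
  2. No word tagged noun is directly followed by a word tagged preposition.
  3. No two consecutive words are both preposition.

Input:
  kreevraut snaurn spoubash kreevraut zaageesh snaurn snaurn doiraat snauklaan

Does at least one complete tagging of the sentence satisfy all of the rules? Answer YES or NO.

Candidates per position — 1:kreevraut {conjunction,adjective}; 2:snaurn {preposition}; 3:spoubash {noun,conjunction}; 4:kreevraut {conjunction,adjective}; 5:zaageesh {adjective,verb}; 6:snaurn {preposition}; 7:snaurn {preposition}; 8:doiraat {conjunction,verb}; 9:snauklaan {conjunction}.
Rule 3 cannot be satisfied by any choice of tags from the lexicon.
So there is no consistent tagging.

NO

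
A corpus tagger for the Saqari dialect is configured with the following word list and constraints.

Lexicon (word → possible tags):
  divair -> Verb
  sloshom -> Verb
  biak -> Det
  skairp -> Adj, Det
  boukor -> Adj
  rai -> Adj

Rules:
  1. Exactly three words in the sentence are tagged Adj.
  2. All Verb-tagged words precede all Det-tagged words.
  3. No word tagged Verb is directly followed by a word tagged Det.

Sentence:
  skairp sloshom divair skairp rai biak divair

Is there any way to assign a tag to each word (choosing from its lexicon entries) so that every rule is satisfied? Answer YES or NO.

Candidates per position — 1:skairp {Adj,Det}; 2:sloshom {Verb}; 3:divair {Verb}; 4:skairp {Adj,Det}; 5:rai {Adj}; 6:biak {Det}; 7:divair {Verb}.
Rule 2 cannot be satisfied by any choice of tags from the lexicon.
So there is no consistent tagging.

NO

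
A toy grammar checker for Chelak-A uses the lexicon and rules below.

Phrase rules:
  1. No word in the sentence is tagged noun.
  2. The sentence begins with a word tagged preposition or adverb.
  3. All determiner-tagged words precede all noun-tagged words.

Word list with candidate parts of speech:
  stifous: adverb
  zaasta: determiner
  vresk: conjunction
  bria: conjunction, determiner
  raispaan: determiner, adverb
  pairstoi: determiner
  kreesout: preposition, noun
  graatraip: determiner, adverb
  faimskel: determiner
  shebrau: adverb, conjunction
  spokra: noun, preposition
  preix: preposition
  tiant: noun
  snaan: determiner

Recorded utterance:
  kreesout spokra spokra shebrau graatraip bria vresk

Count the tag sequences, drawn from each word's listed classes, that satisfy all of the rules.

8

Candidates per position — 1:kreesout {preposition,noun}; 2:spokra {noun,preposition}; 3:spokra {noun,preposition}; 4:shebrau {adverb,conjunction}; 5:graatraip {determiner,adverb}; 6:bria {conjunction,determiner}; 7:vresk {conjunction}.
There are 64 candidate sequences in total.
Checking each against the rules leaves 8 sequences.
Count = 8.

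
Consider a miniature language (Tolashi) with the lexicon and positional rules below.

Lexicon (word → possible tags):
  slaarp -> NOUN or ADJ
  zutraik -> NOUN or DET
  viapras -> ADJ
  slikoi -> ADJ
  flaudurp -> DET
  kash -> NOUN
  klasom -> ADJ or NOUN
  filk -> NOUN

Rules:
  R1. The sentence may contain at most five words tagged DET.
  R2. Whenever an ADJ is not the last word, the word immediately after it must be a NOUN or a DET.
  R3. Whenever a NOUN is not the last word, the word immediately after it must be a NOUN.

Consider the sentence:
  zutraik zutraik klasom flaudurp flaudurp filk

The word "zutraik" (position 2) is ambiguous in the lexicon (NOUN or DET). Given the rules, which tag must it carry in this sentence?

Candidates per position — 1:zutraik {NOUN,DET}; 2:zutraik {NOUN,DET}; 3:klasom {ADJ,NOUN}; 4:flaudurp {DET}; 5:flaudurp {DET}; 6:filk {NOUN}.
If word 1 were NOUN, no tagging could satisfy rule 3; so word 1 is DET.
If word 2 were NOUN, no tagging could satisfy rule 3; so word 2 is DET.
If word 3 were NOUN, no tagging could satisfy rule 3; so word 3 is ADJ.
That leaves exactly one tagging: DET DET ADJ DET DET NOUN.
Verifying each rule — rule 1 ok; rule 2 ok; rule 3 ok.

DET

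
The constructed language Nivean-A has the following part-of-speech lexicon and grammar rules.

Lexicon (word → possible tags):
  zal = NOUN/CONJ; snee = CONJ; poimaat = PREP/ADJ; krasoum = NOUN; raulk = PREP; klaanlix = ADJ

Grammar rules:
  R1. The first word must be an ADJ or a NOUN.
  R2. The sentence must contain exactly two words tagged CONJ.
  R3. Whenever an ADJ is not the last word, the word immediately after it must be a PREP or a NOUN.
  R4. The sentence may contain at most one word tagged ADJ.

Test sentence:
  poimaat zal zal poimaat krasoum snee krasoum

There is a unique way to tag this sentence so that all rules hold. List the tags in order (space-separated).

ADJ NOUN CONJ PREP NOUN CONJ NOUN

Candidates per position — 1:poimaat {PREP,ADJ}; 2:zal {NOUN,CONJ}; 3:zal {NOUN,CONJ}; 4:poimaat {PREP,ADJ}; 5:krasoum {NOUN}; 6:snee {CONJ}; 7:krasoum {NOUN}.
At position 1, choosing PREP makes rule 1 impossible to satisfy; hence ADJ.
At position 2, choosing CONJ makes rule 3 impossible to satisfy; hence NOUN.
At position 3, choosing NOUN makes rule 2 impossible to satisfy; hence CONJ.
At position 4, choosing ADJ makes rule 4 impossible to satisfy; hence PREP.
So the tagging must be: ADJ NOUN CONJ PREP NOUN CONJ NOUN.
Rule-by-rule: rule 1 satisfied; rule 2 satisfied; rule 3 satisfied; rule 4 satisfied.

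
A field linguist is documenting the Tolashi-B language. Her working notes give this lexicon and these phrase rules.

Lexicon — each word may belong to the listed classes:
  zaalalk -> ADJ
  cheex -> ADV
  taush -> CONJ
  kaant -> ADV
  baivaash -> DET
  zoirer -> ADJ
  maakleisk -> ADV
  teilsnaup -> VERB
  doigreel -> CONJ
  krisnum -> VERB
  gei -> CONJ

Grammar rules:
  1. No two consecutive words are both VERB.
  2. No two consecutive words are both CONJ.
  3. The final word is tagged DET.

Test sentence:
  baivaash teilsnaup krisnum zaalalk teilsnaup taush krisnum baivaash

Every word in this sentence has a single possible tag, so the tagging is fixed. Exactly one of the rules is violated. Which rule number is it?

1

Fixed tagging: DET VERB VERB ADJ VERB CONJ VERB DET.
Checking each rule: R1 violated, R2 holds, R3 holds.
Only rule 1 fails.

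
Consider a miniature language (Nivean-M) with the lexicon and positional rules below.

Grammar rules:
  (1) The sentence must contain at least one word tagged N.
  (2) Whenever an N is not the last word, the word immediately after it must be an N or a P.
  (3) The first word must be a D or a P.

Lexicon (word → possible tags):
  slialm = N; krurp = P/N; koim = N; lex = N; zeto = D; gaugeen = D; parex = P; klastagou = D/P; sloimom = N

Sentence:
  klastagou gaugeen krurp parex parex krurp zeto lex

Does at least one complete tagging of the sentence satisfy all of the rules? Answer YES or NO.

YES

Candidates per position — 1:klastagou {D,P}; 2:gaugeen {D}; 3:krurp {P,N}; 4:parex {P}; 5:parex {P}; 6:krurp {P,N}; 7:zeto {D}; 8:lex {N}.
One satisfying assignment: P D N P P P D N.
Checking: rule 1 ✓; rule 2 ✓; rule 3 ✓.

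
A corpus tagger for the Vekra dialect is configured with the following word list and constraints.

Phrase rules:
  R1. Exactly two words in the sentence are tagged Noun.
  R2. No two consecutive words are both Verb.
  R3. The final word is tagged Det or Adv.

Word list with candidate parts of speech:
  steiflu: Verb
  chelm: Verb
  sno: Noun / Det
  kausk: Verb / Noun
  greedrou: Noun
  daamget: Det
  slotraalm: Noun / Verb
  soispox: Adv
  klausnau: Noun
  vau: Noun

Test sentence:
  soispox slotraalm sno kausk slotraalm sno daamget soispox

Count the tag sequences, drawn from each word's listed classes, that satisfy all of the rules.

7

Candidates per position — 1:soispox {Adv}; 2:slotraalm {Noun,Verb}; 3:sno {Noun,Det}; 4:kausk {Verb,Noun}; 5:slotraalm {Noun,Verb}; 6:sno {Noun,Det}; 7:daamget {Det}; 8:soispox {Adv}.
There are 32 candidate sequences in total.
Checking each against the rules leaves 7 sequences.
Count = 7.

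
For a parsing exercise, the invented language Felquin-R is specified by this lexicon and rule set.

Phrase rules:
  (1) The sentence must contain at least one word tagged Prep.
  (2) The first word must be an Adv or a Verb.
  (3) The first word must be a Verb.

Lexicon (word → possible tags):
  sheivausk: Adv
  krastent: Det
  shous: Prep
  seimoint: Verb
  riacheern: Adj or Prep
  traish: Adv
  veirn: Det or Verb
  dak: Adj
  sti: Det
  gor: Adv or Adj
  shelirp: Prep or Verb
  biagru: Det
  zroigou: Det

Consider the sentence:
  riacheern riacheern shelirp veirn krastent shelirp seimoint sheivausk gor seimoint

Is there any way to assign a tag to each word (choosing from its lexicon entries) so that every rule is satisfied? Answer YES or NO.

Candidates per position — 1:riacheern {Adj,Prep}; 2:riacheern {Adj,Prep}; 3:shelirp {Prep,Verb}; 4:veirn {Det,Verb}; 5:krastent {Det}; 6:shelirp {Prep,Verb}; 7:seimoint {Verb}; 8:sheivausk {Adv}; 9:gor {Adv,Adj}; 10:seimoint {Verb}.
Rule 2 cannot be satisfied by any choice of tags from the lexicon.
So there is no consistent tagging.

NO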